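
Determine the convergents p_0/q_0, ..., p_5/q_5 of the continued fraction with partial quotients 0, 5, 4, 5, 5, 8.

0/1, 1/5, 4/21, 21/110, 109/571, 893/4678

Using the convergent recurrence p_i = a_i*p_{i-1} + p_{i-2}, q_i = a_i*q_{i-1} + q_{i-2} with p_{-2}=0, p_{-1}=1, q_{-2}=1, q_{-1}=0:
  i=0: a_0=0, p_0 = 0*1 + 0 = 0, q_0 = 0*0 + 1 = 1.
  i=1: a_1=5, p_1 = 5*0 + 1 = 1, q_1 = 5*1 + 0 = 5.
  i=2: a_2=4, p_2 = 4*1 + 0 = 4, q_2 = 4*5 + 1 = 21.
  i=3: a_3=5, p_3 = 5*4 + 1 = 21, q_3 = 5*21 + 5 = 110.
  i=4: a_4=5, p_4 = 5*21 + 4 = 109, q_4 = 5*110 + 21 = 571.
  i=5: a_5=8, p_5 = 8*109 + 21 = 893, q_5 = 8*571 + 110 = 4678.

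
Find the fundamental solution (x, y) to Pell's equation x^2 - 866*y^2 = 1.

(x, y) = (42435, 1442)

First expand sqrt(866) as a continued fraction. With x_i = (sqrt(866) + m_i)/d_i and (m_0, d_0) = (0, 1): a_0 = floor(sqrt(866)) = 29, since 29^2 = 841 <= 866 < 900 = 30^2.
Iterate m_{i+1} = d_i*a_i - m_i, d_{i+1} = (866 - m_{i+1}^2)/d_i, a_{i+1} = floor((a_0 + m_{i+1})/d_{i+1}):
  m_1 = 1*29 - 0 = 29, d_1 = (866 - 29^2)/1 = 25/1 = 25, a_1 = floor((29 + 29)/25) = 2.
  m_2 = 25*2 - 29 = 21, d_2 = (866 - 21^2)/25 = 425/25 = 17, a_2 = floor((29 + 21)/17) = 2.
  m_3 = 17*2 - 21 = 13, d_3 = (866 - 13^2)/17 = 697/17 = 41, a_3 = floor((29 + 13)/41) = 1.
  m_4 = 41*1 - 13 = 28, d_4 = (866 - 28^2)/41 = 82/41 = 2, a_4 = floor((29 + 28)/2) = 28.
  m_5 = 2*28 - 28 = 28, d_5 = (866 - 28^2)/2 = 82/2 = 41, a_5 = floor((29 + 28)/41) = 1.
  m_6 = 41*1 - 28 = 13, d_6 = (866 - 13^2)/41 = 697/41 = 17, a_6 = floor((29 + 13)/17) = 2.
  m_7 = 17*2 - 13 = 21, d_7 = (866 - 21^2)/17 = 425/17 = 25, a_7 = floor((29 + 21)/25) = 2.
  m_8 = 25*2 - 21 = 29, d_8 = (866 - 29^2)/25 = 25/25 = 1, a_8 = floor((29 + 29)/1) = 58.
  m_9 = 1*58 - 29 = 29, d_9 = (866 - 29^2)/1 = 25/1 = 25: (m_9, d_9) = (m_1, d_1) = (29, 25), so from here the quotients repeat a_1, ..., a_8; the period length is 8.
So sqrt(866) = [29; (2, 2, 1, 28, 1, 2, 2, 58)] with period length k = 8.
k is even, so the fundamental solution of x^2 - 866y^2 = 1 is (p_{k-1}, q_{k-1}) = (p_7, q_7); compute convergents through index 7.
Convergents (p_i = a_i*p_{i-1} + p_{i-2}, q_i = a_i*q_{i-1} + q_{i-2} with p_{-2}=0, p_{-1}=1, q_{-2}=1, q_{-1}=0):
  i=0: a_0=29, p_0 = 29*1 + 0 = 29, q_0 = 29*0 + 1 = 1.
  i=1: a_1=2, p_1 = 2*29 + 1 = 59, q_1 = 2*1 + 0 = 2.
  i=2: a_2=2, p_2 = 2*59 + 29 = 147, q_2 = 2*2 + 1 = 5.
  i=3: a_3=1, p_3 = 1*147 + 59 = 206, q_3 = 1*5 + 2 = 7.
  i=4: a_4=28, p_4 = 28*206 + 147 = 5915, q_4 = 28*7 + 5 = 201.
  i=5: a_5=1, p_5 = 1*5915 + 206 = 6121, q_5 = 1*201 + 7 = 208.
  i=6: a_6=2, p_6 = 2*6121 + 5915 = 18157, q_6 = 2*208 + 201 = 617.
  i=7: a_7=2, p_7 = 2*18157 + 6121 = 42435, q_7 = 2*617 + 208 = 1442.
Check: 42435^2 - 866*1442^2 = 1800729225 - 1800729224 = 1, so (x, y) = (42435, 1442) solves the equation, and by the theorem it is the least positive solution.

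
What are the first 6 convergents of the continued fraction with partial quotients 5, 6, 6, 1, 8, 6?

Using the convergent recurrence p_i = a_i*p_{i-1} + p_{i-2}, q_i = a_i*q_{i-1} + q_{i-2} with p_{-2}=0, p_{-1}=1, q_{-2}=1, q_{-1}=0:
  i=0: a_0=5, p_0 = 5*1 + 0 = 5, q_0 = 5*0 + 1 = 1.
  i=1: a_1=6, p_1 = 6*5 + 1 = 31, q_1 = 6*1 + 0 = 6.
  i=2: a_2=6, p_2 = 6*31 + 5 = 191, q_2 = 6*6 + 1 = 37.
  i=3: a_3=1, p_3 = 1*191 + 31 = 222, q_3 = 1*37 + 6 = 43.
  i=4: a_4=8, p_4 = 8*222 + 191 = 1967, q_4 = 8*43 + 37 = 381.
  i=5: a_5=6, p_5 = 6*1967 + 222 = 12024, q_5 = 6*381 + 43 = 2329.

5/1, 31/6, 191/37, 222/43, 1967/381, 12024/2329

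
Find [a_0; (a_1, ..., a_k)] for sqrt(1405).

[37; (2, 14, 2, 74)]

Write x_i = (sqrt(1405) + m_i)/d_i with (m_0, d_0) = (0, 1). a_0 = floor(sqrt(1405)) = 37, since 37^2 = 1369 <= 1405 < 1444 = 38^2.
Iterate m_{i+1} = d_i*a_i - m_i, d_{i+1} = (1405 - m_{i+1}^2)/d_i, a_{i+1} = floor((a_0 + m_{i+1})/d_{i+1}):
  m_1 = 1*37 - 0 = 37, d_1 = (1405 - 37^2)/1 = 36/1 = 36, a_1 = floor((37 + 37)/36) = 2.
  m_2 = 36*2 - 37 = 35, d_2 = (1405 - 35^2)/36 = 180/36 = 5, a_2 = floor((37 + 35)/5) = 14.
  m_3 = 5*14 - 35 = 35, d_3 = (1405 - 35^2)/5 = 180/5 = 36, a_3 = floor((37 + 35)/36) = 2.
  m_4 = 36*2 - 35 = 37, d_4 = (1405 - 37^2)/36 = 36/36 = 1, a_4 = floor((37 + 37)/1) = 74.
  m_5 = 1*74 - 37 = 37, d_5 = (1405 - 37^2)/1 = 36/1 = 36: (m_5, d_5) = (m_1, d_1) = (37, 36), so from here the quotients repeat a_1, ..., a_4; the period length is 4.
Hence the expansion of sqrt(1405) is a_0 = 37 followed by the repeating block 2, 14, 2, 74 (period 4).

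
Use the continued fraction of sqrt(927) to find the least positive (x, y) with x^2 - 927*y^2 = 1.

(x, y) = (227528, 7473)

First expand sqrt(927) as a continued fraction. With x_i = (sqrt(927) + m_i)/d_i and (m_0, d_0) = (0, 1): a_0 = floor(sqrt(927)) = 30, since 30^2 = 900 <= 927 < 961 = 31^2.
Iterate m_{i+1} = d_i*a_i - m_i, d_{i+1} = (927 - m_{i+1}^2)/d_i, a_{i+1} = floor((a_0 + m_{i+1})/d_{i+1}):
  m_1 = 1*30 - 0 = 30, d_1 = (927 - 30^2)/1 = 27/1 = 27, a_1 = floor((30 + 30)/27) = 2.
  m_2 = 27*2 - 30 = 24, d_2 = (927 - 24^2)/27 = 351/27 = 13, a_2 = floor((30 + 24)/13) = 4.
  m_3 = 13*4 - 24 = 28, d_3 = (927 - 28^2)/13 = 143/13 = 11, a_3 = floor((30 + 28)/11) = 5.
  m_4 = 11*5 - 28 = 27, d_4 = (927 - 27^2)/11 = 198/11 = 18, a_4 = floor((30 + 27)/18) = 3.
  m_5 = 18*3 - 27 = 27, d_5 = (927 - 27^2)/18 = 198/18 = 11, a_5 = floor((30 + 27)/11) = 5.
  m_6 = 11*5 - 27 = 28, d_6 = (927 - 28^2)/11 = 143/11 = 13, a_6 = floor((30 + 28)/13) = 4.
  m_7 = 13*4 - 28 = 24, d_7 = (927 - 24^2)/13 = 351/13 = 27, a_7 = floor((30 + 24)/27) = 2.
  m_8 = 27*2 - 24 = 30, d_8 = (927 - 30^2)/27 = 27/27 = 1, a_8 = floor((30 + 30)/1) = 60.
  m_9 = 1*60 - 30 = 30, d_9 = (927 - 30^2)/1 = 27/1 = 27: (m_9, d_9) = (m_1, d_1) = (30, 27), so from here the quotients repeat a_1, ..., a_8; the period length is 8.
So sqrt(927) = [30; (2, 4, 5, 3, 5, 4, 2, 60)] with period length k = 8.
k is even, so the fundamental solution of x^2 - 927y^2 = 1 is (p_{k-1}, q_{k-1}) = (p_7, q_7); compute convergents through index 7.
Convergents (p_i = a_i*p_{i-1} + p_{i-2}, q_i = a_i*q_{i-1} + q_{i-2} with p_{-2}=0, p_{-1}=1, q_{-2}=1, q_{-1}=0):
  i=0: a_0=30, p_0 = 30*1 + 0 = 30, q_0 = 30*0 + 1 = 1.
  i=1: a_1=2, p_1 = 2*30 + 1 = 61, q_1 = 2*1 + 0 = 2.
  i=2: a_2=4, p_2 = 4*61 + 30 = 274, q_2 = 4*2 + 1 = 9.
  i=3: a_3=5, p_3 = 5*274 + 61 = 1431, q_3 = 5*9 + 2 = 47.
  i=4: a_4=3, p_4 = 3*1431 + 274 = 4567, q_4 = 3*47 + 9 = 150.
  i=5: a_5=5, p_5 = 5*4567 + 1431 = 24266, q_5 = 5*150 + 47 = 797.
  i=6: a_6=4, p_6 = 4*24266 + 4567 = 101631, q_6 = 4*797 + 150 = 3338.
  i=7: a_7=2, p_7 = 2*101631 + 24266 = 227528, q_7 = 2*3338 + 797 = 7473.
Check: 227528^2 - 927*7473^2 = 51768990784 - 51768990783 = 1, so (x, y) = (227528, 7473) solves the equation, and by the theorem it is the least positive solution.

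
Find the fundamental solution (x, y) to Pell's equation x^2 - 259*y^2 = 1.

(x, y) = (847225, 52644)

First expand sqrt(259) as a continued fraction. With x_i = (sqrt(259) + m_i)/d_i and (m_0, d_0) = (0, 1): a_0 = floor(sqrt(259)) = 16, since 16^2 = 256 <= 259 < 289 = 17^2.
Iterate m_{i+1} = d_i*a_i - m_i, d_{i+1} = (259 - m_{i+1}^2)/d_i, a_{i+1} = floor((a_0 + m_{i+1})/d_{i+1}):
  m_1 = 1*16 - 0 = 16, d_1 = (259 - 16^2)/1 = 3/1 = 3, a_1 = floor((16 + 16)/3) = 10.
  m_2 = 3*10 - 16 = 14, d_2 = (259 - 14^2)/3 = 63/3 = 21, a_2 = floor((16 + 14)/21) = 1.
  m_3 = 21*1 - 14 = 7, d_3 = (259 - 7^2)/21 = 210/21 = 10, a_3 = floor((16 + 7)/10) = 2.
  m_4 = 10*2 - 7 = 13, d_4 = (259 - 13^2)/10 = 90/10 = 9, a_4 = floor((16 + 13)/9) = 3.
  m_5 = 9*3 - 13 = 14, d_5 = (259 - 14^2)/9 = 63/9 = 7, a_5 = floor((16 + 14)/7) = 4.
  m_6 = 7*4 - 14 = 14, d_6 = (259 - 14^2)/7 = 63/7 = 9, a_6 = floor((16 + 14)/9) = 3.
  m_7 = 9*3 - 14 = 13, d_7 = (259 - 13^2)/9 = 90/9 = 10, a_7 = floor((16 + 13)/10) = 2.
  m_8 = 10*2 - 13 = 7, d_8 = (259 - 7^2)/10 = 210/10 = 21, a_8 = floor((16 + 7)/21) = 1.
  m_9 = 21*1 - 7 = 14, d_9 = (259 - 14^2)/21 = 63/21 = 3, a_9 = floor((16 + 14)/3) = 10.
  m_10 = 3*10 - 14 = 16, d_10 = (259 - 16^2)/3 = 3/3 = 1, a_10 = floor((16 + 16)/1) = 32.
  m_11 = 1*32 - 16 = 16, d_11 = (259 - 16^2)/1 = 3/1 = 3: (m_11, d_11) = (m_1, d_1) = (16, 3), so from here the quotients repeat a_1, ..., a_10; the period length is 10.
So sqrt(259) = [16; (10, 1, 2, 3, 4, 3, 2, 1, 10, 32)] with period length k = 10.
k is even, so the fundamental solution of x^2 - 259y^2 = 1 is (p_{k-1}, q_{k-1}) = (p_9, q_9); compute convergents through index 9.
Convergents (p_i = a_i*p_{i-1} + p_{i-2}, q_i = a_i*q_{i-1} + q_{i-2} with p_{-2}=0, p_{-1}=1, q_{-2}=1, q_{-1}=0):
  i=0: a_0=16, p_0 = 16*1 + 0 = 16, q_0 = 16*0 + 1 = 1.
  i=1: a_1=10, p_1 = 10*16 + 1 = 161, q_1 = 10*1 + 0 = 10.
  i=2: a_2=1, p_2 = 1*161 + 16 = 177, q_2 = 1*10 + 1 = 11.
  i=3: a_3=2, p_3 = 2*177 + 161 = 515, q_3 = 2*11 + 10 = 32.
  i=4: a_4=3, p_4 = 3*515 + 177 = 1722, q_4 = 3*32 + 11 = 107.
  i=5: a_5=4, p_5 = 4*1722 + 515 = 7403, q_5 = 4*107 + 32 = 460.
  i=6: a_6=3, p_6 = 3*7403 + 1722 = 23931, q_6 = 3*460 + 107 = 1487.
  i=7: a_7=2, p_7 = 2*23931 + 7403 = 55265, q_7 = 2*1487 + 460 = 3434.
  i=8: a_8=1, p_8 = 1*55265 + 23931 = 79196, q_8 = 1*3434 + 1487 = 4921.
  i=9: a_9=10, p_9 = 10*79196 + 55265 = 847225, q_9 = 10*4921 + 3434 = 52644.
Check: 847225^2 - 259*52644^2 = 717790200625 - 717790200624 = 1, so (x, y) = (847225, 52644) solves the equation, and by the theorem it is the least positive solution.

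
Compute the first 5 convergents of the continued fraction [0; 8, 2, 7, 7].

0/1, 1/8, 2/17, 15/127, 107/906

Using the convergent recurrence p_i = a_i*p_{i-1} + p_{i-2}, q_i = a_i*q_{i-1} + q_{i-2} with p_{-2}=0, p_{-1}=1, q_{-2}=1, q_{-1}=0:
  i=0: a_0=0, p_0 = 0*1 + 0 = 0, q_0 = 0*0 + 1 = 1.
  i=1: a_1=8, p_1 = 8*0 + 1 = 1, q_1 = 8*1 + 0 = 8.
  i=2: a_2=2, p_2 = 2*1 + 0 = 2, q_2 = 2*8 + 1 = 17.
  i=3: a_3=7, p_3 = 7*2 + 1 = 15, q_3 = 7*17 + 8 = 127.
  i=4: a_4=7, p_4 = 7*15 + 2 = 107, q_4 = 7*127 + 17 = 906.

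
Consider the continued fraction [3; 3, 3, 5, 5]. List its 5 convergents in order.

3/1, 10/3, 33/10, 175/53, 908/275

Using the convergent recurrence p_i = a_i*p_{i-1} + p_{i-2}, q_i = a_i*q_{i-1} + q_{i-2} with p_{-2}=0, p_{-1}=1, q_{-2}=1, q_{-1}=0:
  i=0: a_0=3, p_0 = 3*1 + 0 = 3, q_0 = 3*0 + 1 = 1.
  i=1: a_1=3, p_1 = 3*3 + 1 = 10, q_1 = 3*1 + 0 = 3.
  i=2: a_2=3, p_2 = 3*10 + 3 = 33, q_2 = 3*3 + 1 = 10.
  i=3: a_3=5, p_3 = 5*33 + 10 = 175, q_3 = 5*10 + 3 = 53.
  i=4: a_4=5, p_4 = 5*175 + 33 = 908, q_4 = 5*53 + 10 = 275.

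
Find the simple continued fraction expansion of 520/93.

[5; 1, 1, 2, 4, 4]

Run the Euclidean algorithm on 520 and 93; the successive quotients are the partial quotients a_0, a_1, ... (each step inverts the fractional part left over by the previous one):
  520 = 5*93 + 55, so a_0 = 5.
  93 = 1*55 + 38, so a_1 = 1.
  55 = 1*38 + 17, so a_2 = 1.
  38 = 2*17 + 4, so a_3 = 2.
  17 = 4*4 + 1, so a_4 = 4.
  4 = 4*1 + 0, so a_5 = 4.
The remainder reaches 0 after 6 divisions, so the expansion has 6 partial quotients, read off in order.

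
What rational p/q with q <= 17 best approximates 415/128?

55/17

Expand x = 415/128 as a continued fraction with the Euclidean algorithm:
  415 = 3*128 + 31, so a_0 = 3.
  128 = 4*31 + 4, so a_1 = 4.
  31 = 7*4 + 3, so a_2 = 7.
  4 = 1*3 + 1, so a_3 = 1.
  3 = 3*1 + 0, so a_4 = 3.
so x = [3; 4, 7, 1, 3].
Convergents (p_i = a_i*p_{i-1} + p_{i-2}, q_i = a_i*q_{i-1} + q_{i-2} with p_{-2}=0, p_{-1}=1, q_{-2}=1, q_{-1}=0), until the denominator exceeds 17:
  i=0: a_0=3, p_0 = 3*1 + 0 = 3, q_0 = 3*0 + 1 = 1.
  i=1: a_1=4, p_1 = 4*3 + 1 = 13, q_1 = 4*1 + 0 = 4.
  i=2: a_2=7, p_2 = 7*13 + 3 = 94, q_2 = 7*4 + 1 = 29.
q_2 = 29 > 17, so the last convergent with denominator <= 17 is p_1/q_1 = 13/4.
The closest fraction with denominator <= 17 is either p_1/q_1 or the intermediate fraction (k*p_1 + p_0)/(k*q_1 + q_0) with the largest k >= 1 whose denominator stays <= 17; these approach x as k grows, and every other convergent or intermediate fraction in range is farther away.
Largest k: floor((17 - q_0)/q_1) = floor((17 - 1)/4) = 4.
That gives (4*13 + 3)/(4*4 + 1) = 55/17.
Compare the errors: |x - 13/4| = |415*4 - 13*128|/(128*4) = 4/512, and |x - 55/17| = |415*17 - 55*128|/(128*17) = 15/2176.
Cross-multiplying, 15*512 = 7680 < 8704 = 4*2176, so 15/2176 is smaller: the intermediate fraction 55/17 is closer to x than 13/4.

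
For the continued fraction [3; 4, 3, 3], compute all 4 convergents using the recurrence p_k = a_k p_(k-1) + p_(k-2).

3/1, 13/4, 42/13, 139/43

Using the convergent recurrence p_i = a_i*p_{i-1} + p_{i-2}, q_i = a_i*q_{i-1} + q_{i-2} with p_{-2}=0, p_{-1}=1, q_{-2}=1, q_{-1}=0:
  i=0: a_0=3, p_0 = 3*1 + 0 = 3, q_0 = 3*0 + 1 = 1.
  i=1: a_1=4, p_1 = 4*3 + 1 = 13, q_1 = 4*1 + 0 = 4.
  i=2: a_2=3, p_2 = 3*13 + 3 = 42, q_2 = 3*4 + 1 = 13.
  i=3: a_3=3, p_3 = 3*42 + 13 = 139, q_3 = 3*13 + 4 = 43.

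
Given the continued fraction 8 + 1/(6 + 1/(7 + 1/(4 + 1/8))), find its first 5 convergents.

8/1, 49/6, 351/43, 1453/178, 11975/1467

Using the convergent recurrence p_i = a_i*p_{i-1} + p_{i-2}, q_i = a_i*q_{i-1} + q_{i-2} with p_{-2}=0, p_{-1}=1, q_{-2}=1, q_{-1}=0:
  i=0: a_0=8, p_0 = 8*1 + 0 = 8, q_0 = 8*0 + 1 = 1.
  i=1: a_1=6, p_1 = 6*8 + 1 = 49, q_1 = 6*1 + 0 = 6.
  i=2: a_2=7, p_2 = 7*49 + 8 = 351, q_2 = 7*6 + 1 = 43.
  i=3: a_3=4, p_3 = 4*351 + 49 = 1453, q_3 = 4*43 + 6 = 178.
  i=4: a_4=8, p_4 = 8*1453 + 351 = 11975, q_4 = 8*178 + 43 = 1467.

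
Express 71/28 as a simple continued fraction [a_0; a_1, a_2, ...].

[2; 1, 1, 6, 2]

Run the Euclidean algorithm on 71 and 28; the successive quotients are the partial quotients a_0, a_1, ... (each step inverts the fractional part left over by the previous one):
  71 = 2*28 + 15, so a_0 = 2.
  28 = 1*15 + 13, so a_1 = 1.
  15 = 1*13 + 2, so a_2 = 1.
  13 = 6*2 + 1, so a_3 = 6.
  2 = 2*1 + 0, so a_4 = 2.
The remainder reaches 0 after 5 divisions, so the expansion has 5 partial quotients, read off in order.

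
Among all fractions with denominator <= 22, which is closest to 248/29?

Expand x = 248/29 as a continued fraction with the Euclidean algorithm:
  248 = 8*29 + 16, so a_0 = 8.
  29 = 1*16 + 13, so a_1 = 1.
  16 = 1*13 + 3, so a_2 = 1.
  13 = 4*3 + 1, so a_3 = 4.
  3 = 3*1 + 0, so a_4 = 3.
so x = [8; 1, 1, 4, 3].
Convergents (p_i = a_i*p_{i-1} + p_{i-2}, q_i = a_i*q_{i-1} + q_{i-2} with p_{-2}=0, p_{-1}=1, q_{-2}=1, q_{-1}=0), until the denominator exceeds 22:
  i=0: a_0=8, p_0 = 8*1 + 0 = 8, q_0 = 8*0 + 1 = 1.
  i=1: a_1=1, p_1 = 1*8 + 1 = 9, q_1 = 1*1 + 0 = 1.
  i=2: a_2=1, p_2 = 1*9 + 8 = 17, q_2 = 1*1 + 1 = 2.
  i=3: a_3=4, p_3 = 4*17 + 9 = 77, q_3 = 4*2 + 1 = 9.
  i=4: a_4=3, p_4 = 3*77 + 17 = 248, q_4 = 3*9 + 2 = 29.
q_4 = 29 > 22, so the last convergent with denominator <= 22 is p_3/q_3 = 77/9.
The closest fraction with denominator <= 22 is either p_3/q_3 or the intermediate fraction (k*p_3 + p_2)/(k*q_3 + q_2) with the largest k >= 1 whose denominator stays <= 22; these approach x as k grows, and every other convergent or intermediate fraction in range is farther away.
Largest k: floor((22 - q_2)/q_3) = floor((22 - 2)/9) = 2.
That gives (2*77 + 17)/(2*9 + 2) = 171/20.
Compare the errors: |x - 77/9| = |248*9 - 77*29|/(29*9) = 1/261, and |x - 171/20| = |248*20 - 171*29|/(29*20) = 1/580.
Cross-multiplying, 1*261 = 261 < 580 = 1*580, so 1/580 is smaller: the intermediate fraction 171/20 is closer to x than 77/9.

171/20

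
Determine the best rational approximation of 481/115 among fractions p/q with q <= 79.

Expand x = 481/115 as a continued fraction with the Euclidean algorithm:
  481 = 4*115 + 21, so a_0 = 4.
  115 = 5*21 + 10, so a_1 = 5.
  21 = 2*10 + 1, so a_2 = 2.
  10 = 10*1 + 0, so a_3 = 10.
so x = [4; 5, 2, 10].
Convergents (p_i = a_i*p_{i-1} + p_{i-2}, q_i = a_i*q_{i-1} + q_{i-2} with p_{-2}=0, p_{-1}=1, q_{-2}=1, q_{-1}=0), until the denominator exceeds 79:
  i=0: a_0=4, p_0 = 4*1 + 0 = 4, q_0 = 4*0 + 1 = 1.
  i=1: a_1=5, p_1 = 5*4 + 1 = 21, q_1 = 5*1 + 0 = 5.
  i=2: a_2=2, p_2 = 2*21 + 4 = 46, q_2 = 2*5 + 1 = 11.
  i=3: a_3=10, p_3 = 10*46 + 21 = 481, q_3 = 10*11 + 5 = 115.
q_3 = 115 > 79, so the last convergent with denominator <= 79 is p_2/q_2 = 46/11.
The closest fraction with denominator <= 79 is either p_2/q_2 or the intermediate fraction (k*p_2 + p_1)/(k*q_2 + q_1) with the largest k >= 1 whose denominator stays <= 79; these approach x as k grows, and every other convergent or intermediate fraction in range is farther away.
Largest k: floor((79 - q_1)/q_2) = floor((79 - 5)/11) = 6.
That gives (6*46 + 21)/(6*11 + 5) = 297/71.
Compare the errors: |x - 46/11| = |481*11 - 46*115|/(115*11) = 1/1265, and |x - 297/71| = |481*71 - 297*115|/(115*71) = 4/8165.
Cross-multiplying, 4*1265 = 5060 < 8165 = 1*8165, so 4/8165 is smaller: the intermediate fraction 297/71 is closer to x than 46/11.

297/71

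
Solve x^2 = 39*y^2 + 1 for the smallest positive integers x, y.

First expand sqrt(39) as a continued fraction. With x_i = (sqrt(39) + m_i)/d_i and (m_0, d_0) = (0, 1): a_0 = floor(sqrt(39)) = 6, since 6^2 = 36 <= 39 < 49 = 7^2.
Iterate m_{i+1} = d_i*a_i - m_i, d_{i+1} = (39 - m_{i+1}^2)/d_i, a_{i+1} = floor((a_0 + m_{i+1})/d_{i+1}):
  m_1 = 1*6 - 0 = 6, d_1 = (39 - 6^2)/1 = 3/1 = 3, a_1 = floor((6 + 6)/3) = 4.
  m_2 = 3*4 - 6 = 6, d_2 = (39 - 6^2)/3 = 3/3 = 1, a_2 = floor((6 + 6)/1) = 12.
  m_3 = 1*12 - 6 = 6, d_3 = (39 - 6^2)/1 = 3/1 = 3: (m_3, d_3) = (m_1, d_1) = (6, 3), so from here the quotients repeat a_1, a_2; the period length is 2.
So sqrt(39) = [6; (4, 12)] with period length k = 2.
k is even, so the fundamental solution of x^2 - 39y^2 = 1 is (p_{k-1}, q_{k-1}) = (p_1, q_1); compute convergents through index 1.
Convergents (p_i = a_i*p_{i-1} + p_{i-2}, q_i = a_i*q_{i-1} + q_{i-2} with p_{-2}=0, p_{-1}=1, q_{-2}=1, q_{-1}=0):
  i=0: a_0=6, p_0 = 6*1 + 0 = 6, q_0 = 6*0 + 1 = 1.
  i=1: a_1=4, p_1 = 4*6 + 1 = 25, q_1 = 4*1 + 0 = 4.
Check: 25^2 - 39*4^2 = 625 - 624 = 1, so (x, y) = (25, 4) solves the equation, and by the theorem it is the least positive solution.

(x, y) = (25, 4)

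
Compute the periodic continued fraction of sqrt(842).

Write x_i = (sqrt(842) + m_i)/d_i with (m_0, d_0) = (0, 1). a_0 = floor(sqrt(842)) = 29, since 29^2 = 841 <= 842 < 900 = 30^2.
Iterate m_{i+1} = d_i*a_i - m_i, d_{i+1} = (842 - m_{i+1}^2)/d_i, a_{i+1} = floor((a_0 + m_{i+1})/d_{i+1}):
  m_1 = 1*29 - 0 = 29, d_1 = (842 - 29^2)/1 = 1/1 = 1, a_1 = floor((29 + 29)/1) = 58.
  m_2 = 1*58 - 29 = 29, d_2 = (842 - 29^2)/1 = 1/1 = 1: (m_2, d_2) = (m_1, d_1) = (29, 1), so from here the quotient a_1 repeats; the period length is 1.
Hence the expansion of sqrt(842) is a_0 = 29 followed by the repeating block 58 (period 1).

[29; (58)]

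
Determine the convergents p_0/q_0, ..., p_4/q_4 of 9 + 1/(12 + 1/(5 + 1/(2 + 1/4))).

Using the convergent recurrence p_i = a_i*p_{i-1} + p_{i-2}, q_i = a_i*q_{i-1} + q_{i-2} with p_{-2}=0, p_{-1}=1, q_{-2}=1, q_{-1}=0:
  i=0: a_0=9, p_0 = 9*1 + 0 = 9, q_0 = 9*0 + 1 = 1.
  i=1: a_1=12, p_1 = 12*9 + 1 = 109, q_1 = 12*1 + 0 = 12.
  i=2: a_2=5, p_2 = 5*109 + 9 = 554, q_2 = 5*12 + 1 = 61.
  i=3: a_3=2, p_3 = 2*554 + 109 = 1217, q_3 = 2*61 + 12 = 134.
  i=4: a_4=4, p_4 = 4*1217 + 554 = 5422, q_4 = 4*134 + 61 = 597.

9/1, 109/12, 554/61, 1217/134, 5422/597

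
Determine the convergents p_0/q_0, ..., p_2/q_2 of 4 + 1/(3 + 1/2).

Using the convergent recurrence p_i = a_i*p_{i-1} + p_{i-2}, q_i = a_i*q_{i-1} + q_{i-2} with p_{-2}=0, p_{-1}=1, q_{-2}=1, q_{-1}=0:
  i=0: a_0=4, p_0 = 4*1 + 0 = 4, q_0 = 4*0 + 1 = 1.
  i=1: a_1=3, p_1 = 3*4 + 1 = 13, q_1 = 3*1 + 0 = 3.
  i=2: a_2=2, p_2 = 2*13 + 4 = 30, q_2 = 2*3 + 1 = 7.

4/1, 13/3, 30/7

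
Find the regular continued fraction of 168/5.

Run the Euclidean algorithm on 168 and 5; the successive quotients are the partial quotients a_0, a_1, ... (each step inverts the fractional part left over by the previous one):
  168 = 33*5 + 3, so a_0 = 33.
  5 = 1*3 + 2, so a_1 = 1.
  3 = 1*2 + 1, so a_2 = 1.
  2 = 2*1 + 0, so a_3 = 2.
The remainder reaches 0 after 4 divisions, so the expansion has 4 partial quotients, read off in order.

[33; 1, 1, 2]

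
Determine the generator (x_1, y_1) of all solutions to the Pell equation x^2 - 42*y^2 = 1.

First expand sqrt(42) as a continued fraction. With x_i = (sqrt(42) + m_i)/d_i and (m_0, d_0) = (0, 1): a_0 = floor(sqrt(42)) = 6, since 6^2 = 36 <= 42 < 49 = 7^2.
Iterate m_{i+1} = d_i*a_i - m_i, d_{i+1} = (42 - m_{i+1}^2)/d_i, a_{i+1} = floor((a_0 + m_{i+1})/d_{i+1}):
  m_1 = 1*6 - 0 = 6, d_1 = (42 - 6^2)/1 = 6/1 = 6, a_1 = floor((6 + 6)/6) = 2.
  m_2 = 6*2 - 6 = 6, d_2 = (42 - 6^2)/6 = 6/6 = 1, a_2 = floor((6 + 6)/1) = 12.
  m_3 = 1*12 - 6 = 6, d_3 = (42 - 6^2)/1 = 6/1 = 6: (m_3, d_3) = (m_1, d_1) = (6, 6), so from here the quotients repeat a_1, a_2; the period length is 2.
So sqrt(42) = [6; (2, 12)] with period length k = 2.
k is even, so the fundamental solution of x^2 - 42y^2 = 1 is (p_{k-1}, q_{k-1}) = (p_1, q_1); compute convergents through index 1.
Convergents (p_i = a_i*p_{i-1} + p_{i-2}, q_i = a_i*q_{i-1} + q_{i-2} with p_{-2}=0, p_{-1}=1, q_{-2}=1, q_{-1}=0):
  i=0: a_0=6, p_0 = 6*1 + 0 = 6, q_0 = 6*0 + 1 = 1.
  i=1: a_1=2, p_1 = 2*6 + 1 = 13, q_1 = 2*1 + 0 = 2.
Check: 13^2 - 42*2^2 = 169 - 168 = 1, so (x, y) = (13, 2) solves the equation, and by the theorem it is the least positive solution.

(x, y) = (13, 2)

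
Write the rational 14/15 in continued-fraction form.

[0; 1, 14]

Run the Euclidean algorithm on 14 and 15; the successive quotients are the partial quotients a_0, a_1, ... (each step inverts the fractional part left over by the previous one):
  14 = 0*15 + 14, so a_0 = 0.
  15 = 1*14 + 1, so a_1 = 1.
  14 = 14*1 + 0, so a_2 = 14.
The remainder reaches 0 after 3 divisions, so the expansion has 3 partial quotients, read off in order.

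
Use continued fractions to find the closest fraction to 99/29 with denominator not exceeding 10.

17/5

Expand x = 99/29 as a continued fraction with the Euclidean algorithm:
  99 = 3*29 + 12, so a_0 = 3.
  29 = 2*12 + 5, so a_1 = 2.
  12 = 2*5 + 2, so a_2 = 2.
  5 = 2*2 + 1, so a_3 = 2.
  2 = 2*1 + 0, so a_4 = 2.
so x = [3; 2, 2, 2, 2].
Convergents (p_i = a_i*p_{i-1} + p_{i-2}, q_i = a_i*q_{i-1} + q_{i-2} with p_{-2}=0, p_{-1}=1, q_{-2}=1, q_{-1}=0), until the denominator exceeds 10:
  i=0: a_0=3, p_0 = 3*1 + 0 = 3, q_0 = 3*0 + 1 = 1.
  i=1: a_1=2, p_1 = 2*3 + 1 = 7, q_1 = 2*1 + 0 = 2.
  i=2: a_2=2, p_2 = 2*7 + 3 = 17, q_2 = 2*2 + 1 = 5.
  i=3: a_3=2, p_3 = 2*17 + 7 = 41, q_3 = 2*5 + 2 = 12.
q_3 = 12 > 10, so the last convergent with denominator <= 10 is p_2/q_2 = 17/5.
The closest fraction with denominator <= 10 is either p_2/q_2 or the intermediate fraction (k*p_2 + p_1)/(k*q_2 + q_1) with the largest k >= 1 whose denominator stays <= 10; these approach x as k grows, and every other convergent or intermediate fraction in range is farther away.
Largest k: floor((10 - q_1)/q_2) = floor((10 - 2)/5) = 1.
That gives (1*17 + 7)/(1*5 + 2) = 24/7.
Compare the errors: |x - 17/5| = |99*5 - 17*29|/(29*5) = 2/145, and |x - 24/7| = |99*7 - 24*29|/(29*7) = 3/203.
Cross-multiplying, 2*203 = 406 < 435 = 3*145, so 2/145 is smaller: the convergent 17/5 is closer to x than 24/7.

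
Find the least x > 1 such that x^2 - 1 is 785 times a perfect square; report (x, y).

(x, y) = (1569, 56)

First expand sqrt(785) as a continued fraction. With x_i = (sqrt(785) + m_i)/d_i and (m_0, d_0) = (0, 1): a_0 = floor(sqrt(785)) = 28, since 28^2 = 784 <= 785 < 841 = 29^2.
Iterate m_{i+1} = d_i*a_i - m_i, d_{i+1} = (785 - m_{i+1}^2)/d_i, a_{i+1} = floor((a_0 + m_{i+1})/d_{i+1}):
  m_1 = 1*28 - 0 = 28, d_1 = (785 - 28^2)/1 = 1/1 = 1, a_1 = floor((28 + 28)/1) = 56.
  m_2 = 1*56 - 28 = 28, d_2 = (785 - 28^2)/1 = 1/1 = 1: (m_2, d_2) = (m_1, d_1) = (28, 1), so from here the quotient a_1 repeats; the period length is 1.
So sqrt(785) = [28; (56)] with period length k = 1.
k is odd, so (p_{k-1}, q_{k-1}) only solves x^2 - 785y^2 = -1 and the fundamental solution of x^2 - 785y^2 = 1 is (p_{2k-1}, q_{2k-1}) = (p_1, q_1); compute convergents through index 1, running through the period twice.
Convergents (p_i = a_i*p_{i-1} + p_{i-2}, q_i = a_i*q_{i-1} + q_{i-2} with p_{-2}=0, p_{-1}=1, q_{-2}=1, q_{-1}=0):
  i=0: a_0=28, p_0 = 28*1 + 0 = 28, q_0 = 28*0 + 1 = 1.
  i=1: a_1=56, p_1 = 56*28 + 1 = 1569, q_1 = 56*1 + 0 = 56.
Indeed p_0^2 - 785*q_0^2 = 784 - 785 = -1, not +1.
Check: 1569^2 - 785*56^2 = 2461761 - 2461760 = 1, so (x, y) = (1569, 56) solves the equation, and by the theorem it is the least positive solution.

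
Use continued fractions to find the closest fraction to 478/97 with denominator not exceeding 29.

Expand x = 478/97 as a continued fraction with the Euclidean algorithm:
  478 = 4*97 + 90, so a_0 = 4.
  97 = 1*90 + 7, so a_1 = 1.
  90 = 12*7 + 6, so a_2 = 12.
  7 = 1*6 + 1, so a_3 = 1.
  6 = 6*1 + 0, so a_4 = 6.
so x = [4; 1, 12, 1, 6].
Convergents (p_i = a_i*p_{i-1} + p_{i-2}, q_i = a_i*q_{i-1} + q_{i-2} with p_{-2}=0, p_{-1}=1, q_{-2}=1, q_{-1}=0), until the denominator exceeds 29:
  i=0: a_0=4, p_0 = 4*1 + 0 = 4, q_0 = 4*0 + 1 = 1.
  i=1: a_1=1, p_1 = 1*4 + 1 = 5, q_1 = 1*1 + 0 = 1.
  i=2: a_2=12, p_2 = 12*5 + 4 = 64, q_2 = 12*1 + 1 = 13.
  i=3: a_3=1, p_3 = 1*64 + 5 = 69, q_3 = 1*13 + 1 = 14.
  i=4: a_4=6, p_4 = 6*69 + 64 = 478, q_4 = 6*14 + 13 = 97.
q_4 = 97 > 29, so the last convergent with denominator <= 29 is p_3/q_3 = 69/14.
The closest fraction with denominator <= 29 is either p_3/q_3 or the intermediate fraction (k*p_3 + p_2)/(k*q_3 + q_2) with the largest k >= 1 whose denominator stays <= 29; these approach x as k grows, and every other convergent or intermediate fraction in range is farther away.
Largest k: floor((29 - q_2)/q_3) = floor((29 - 13)/14) = 1.
That gives (1*69 + 64)/(1*14 + 13) = 133/27.
Compare the errors: |x - 69/14| = |478*14 - 69*97|/(97*14) = 1/1358, and |x - 133/27| = |478*27 - 133*97|/(97*27) = 5/2619.
Cross-multiplying, 1*2619 = 2619 < 6790 = 5*1358, so 1/1358 is smaller: the convergent 69/14 is closer to x than 133/27.

69/14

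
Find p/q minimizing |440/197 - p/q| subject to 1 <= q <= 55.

67/30

Expand x = 440/197 as a continued fraction with the Euclidean algorithm:
  440 = 2*197 + 46, so a_0 = 2.
  197 = 4*46 + 13, so a_1 = 4.
  46 = 3*13 + 7, so a_2 = 3.
  13 = 1*7 + 6, so a_3 = 1.
  7 = 1*6 + 1, so a_4 = 1.
  6 = 6*1 + 0, so a_5 = 6.
so x = [2; 4, 3, 1, 1, 6].
Convergents (p_i = a_i*p_{i-1} + p_{i-2}, q_i = a_i*q_{i-1} + q_{i-2} with p_{-2}=0, p_{-1}=1, q_{-2}=1, q_{-1}=0), until the denominator exceeds 55:
  i=0: a_0=2, p_0 = 2*1 + 0 = 2, q_0 = 2*0 + 1 = 1.
  i=1: a_1=4, p_1 = 4*2 + 1 = 9, q_1 = 4*1 + 0 = 4.
  i=2: a_2=3, p_2 = 3*9 + 2 = 29, q_2 = 3*4 + 1 = 13.
  i=3: a_3=1, p_3 = 1*29 + 9 = 38, q_3 = 1*13 + 4 = 17.
  i=4: a_4=1, p_4 = 1*38 + 29 = 67, q_4 = 1*17 + 13 = 30.
  i=5: a_5=6, p_5 = 6*67 + 38 = 440, q_5 = 6*30 + 17 = 197.
q_5 = 197 > 55, so the last convergent with denominator <= 55 is p_4/q_4 = 67/30.
The closest fraction with denominator <= 55 is either p_4/q_4 or the intermediate fraction (k*p_4 + p_3)/(k*q_4 + q_3) with the largest k >= 1 whose denominator stays <= 55; these approach x as k grows, and every other convergent or intermediate fraction in range is farther away.
Largest k: floor((55 - q_3)/q_4) = floor((55 - 17)/30) = 1.
That gives (1*67 + 38)/(1*30 + 17) = 105/47.
Compare the errors: |x - 67/30| = |440*30 - 67*197|/(197*30) = 1/5910, and |x - 105/47| = |440*47 - 105*197|/(197*47) = 5/9259.
Cross-multiplying, 1*9259 = 9259 < 29550 = 5*5910, so 1/5910 is smaller: the convergent 67/30 is closer to x than 105/47.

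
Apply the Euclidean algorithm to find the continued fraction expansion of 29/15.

Run the Euclidean algorithm on 29 and 15; the successive quotients are the partial quotients a_0, a_1, ... (each step inverts the fractional part left over by the previous one):
  29 = 1*15 + 14, so a_0 = 1.
  15 = 1*14 + 1, so a_1 = 1.
  14 = 14*1 + 0, so a_2 = 14.
The remainder reaches 0 after 3 divisions, so the expansion has 3 partial quotients, read off in order.

[1; 1, 14]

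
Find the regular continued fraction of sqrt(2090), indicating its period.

Write x_i = (sqrt(2090) + m_i)/d_i with (m_0, d_0) = (0, 1). a_0 = floor(sqrt(2090)) = 45, since 45^2 = 2025 <= 2090 < 2116 = 46^2.
Iterate m_{i+1} = d_i*a_i - m_i, d_{i+1} = (2090 - m_{i+1}^2)/d_i, a_{i+1} = floor((a_0 + m_{i+1})/d_{i+1}):
  m_1 = 1*45 - 0 = 45, d_1 = (2090 - 45^2)/1 = 65/1 = 65, a_1 = floor((45 + 45)/65) = 1.
  m_2 = 65*1 - 45 = 20, d_2 = (2090 - 20^2)/65 = 1690/65 = 26, a_2 = floor((45 + 20)/26) = 2.
  m_3 = 26*2 - 20 = 32, d_3 = (2090 - 32^2)/26 = 1066/26 = 41, a_3 = floor((45 + 32)/41) = 1.
  m_4 = 41*1 - 32 = 9, d_4 = (2090 - 9^2)/41 = 2009/41 = 49, a_4 = floor((45 + 9)/49) = 1.
  m_5 = 49*1 - 9 = 40, d_5 = (2090 - 40^2)/49 = 490/49 = 10, a_5 = floor((45 + 40)/10) = 8.
  m_6 = 10*8 - 40 = 40, d_6 = (2090 - 40^2)/10 = 490/10 = 49, a_6 = floor((45 + 40)/49) = 1.
  m_7 = 49*1 - 40 = 9, d_7 = (2090 - 9^2)/49 = 2009/49 = 41, a_7 = floor((45 + 9)/41) = 1.
  m_8 = 41*1 - 9 = 32, d_8 = (2090 - 32^2)/41 = 1066/41 = 26, a_8 = floor((45 + 32)/26) = 2.
  m_9 = 26*2 - 32 = 20, d_9 = (2090 - 20^2)/26 = 1690/26 = 65, a_9 = floor((45 + 20)/65) = 1.
  m_10 = 65*1 - 20 = 45, d_10 = (2090 - 45^2)/65 = 65/65 = 1, a_10 = floor((45 + 45)/1) = 90.
  m_11 = 1*90 - 45 = 45, d_11 = (2090 - 45^2)/1 = 65/1 = 65: (m_11, d_11) = (m_1, d_1) = (45, 65), so from here the quotients repeat a_1, ..., a_10; the period length is 10.
Hence the expansion of sqrt(2090) is a_0 = 45 followed by the repeating block 1, 2, 1, 1, 8, 1, 1, 2, 1, 90 (period 10).

[45; (1, 2, 1, 1, 8, 1, 1, 2, 1, 90)]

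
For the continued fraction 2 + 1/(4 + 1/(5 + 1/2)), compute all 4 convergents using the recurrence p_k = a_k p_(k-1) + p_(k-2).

2/1, 9/4, 47/21, 103/46

Using the convergent recurrence p_i = a_i*p_{i-1} + p_{i-2}, q_i = a_i*q_{i-1} + q_{i-2} with p_{-2}=0, p_{-1}=1, q_{-2}=1, q_{-1}=0:
  i=0: a_0=2, p_0 = 2*1 + 0 = 2, q_0 = 2*0 + 1 = 1.
  i=1: a_1=4, p_1 = 4*2 + 1 = 9, q_1 = 4*1 + 0 = 4.
  i=2: a_2=5, p_2 = 5*9 + 2 = 47, q_2 = 5*4 + 1 = 21.
  i=3: a_3=2, p_3 = 2*47 + 9 = 103, q_3 = 2*21 + 4 = 46.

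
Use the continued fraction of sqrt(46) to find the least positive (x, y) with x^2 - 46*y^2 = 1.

(x, y) = (24335, 3588)

First expand sqrt(46) as a continued fraction. With x_i = (sqrt(46) + m_i)/d_i and (m_0, d_0) = (0, 1): a_0 = floor(sqrt(46)) = 6, since 6^2 = 36 <= 46 < 49 = 7^2.
Iterate m_{i+1} = d_i*a_i - m_i, d_{i+1} = (46 - m_{i+1}^2)/d_i, a_{i+1} = floor((a_0 + m_{i+1})/d_{i+1}):
  m_1 = 1*6 - 0 = 6, d_1 = (46 - 6^2)/1 = 10/1 = 10, a_1 = floor((6 + 6)/10) = 1.
  m_2 = 10*1 - 6 = 4, d_2 = (46 - 4^2)/10 = 30/10 = 3, a_2 = floor((6 + 4)/3) = 3.
  m_3 = 3*3 - 4 = 5, d_3 = (46 - 5^2)/3 = 21/3 = 7, a_3 = floor((6 + 5)/7) = 1.
  m_4 = 7*1 - 5 = 2, d_4 = (46 - 2^2)/7 = 42/7 = 6, a_4 = floor((6 + 2)/6) = 1.
  m_5 = 6*1 - 2 = 4, d_5 = (46 - 4^2)/6 = 30/6 = 5, a_5 = floor((6 + 4)/5) = 2.
  m_6 = 5*2 - 4 = 6, d_6 = (46 - 6^2)/5 = 10/5 = 2, a_6 = floor((6 + 6)/2) = 6.
  m_7 = 2*6 - 6 = 6, d_7 = (46 - 6^2)/2 = 10/2 = 5, a_7 = floor((6 + 6)/5) = 2.
  m_8 = 5*2 - 6 = 4, d_8 = (46 - 4^2)/5 = 30/5 = 6, a_8 = floor((6 + 4)/6) = 1.
  m_9 = 6*1 - 4 = 2, d_9 = (46 - 2^2)/6 = 42/6 = 7, a_9 = floor((6 + 2)/7) = 1.
  m_10 = 7*1 - 2 = 5, d_10 = (46 - 5^2)/7 = 21/7 = 3, a_10 = floor((6 + 5)/3) = 3.
  m_11 = 3*3 - 5 = 4, d_11 = (46 - 4^2)/3 = 30/3 = 10, a_11 = floor((6 + 4)/10) = 1.
  m_12 = 10*1 - 4 = 6, d_12 = (46 - 6^2)/10 = 10/10 = 1, a_12 = floor((6 + 6)/1) = 12.
  m_13 = 1*12 - 6 = 6, d_13 = (46 - 6^2)/1 = 10/1 = 10: (m_13, d_13) = (m_1, d_1) = (6, 10), so from here the quotients repeat a_1, ..., a_12; the period length is 12.
So sqrt(46) = [6; (1, 3, 1, 1, 2, 6, 2, 1, 1, 3, 1, 12)] with period length k = 12.
k is even, so the fundamental solution of x^2 - 46y^2 = 1 is (p_{k-1}, q_{k-1}) = (p_11, q_11); compute convergents through index 11.
Convergents (p_i = a_i*p_{i-1} + p_{i-2}, q_i = a_i*q_{i-1} + q_{i-2} with p_{-2}=0, p_{-1}=1, q_{-2}=1, q_{-1}=0):
  i=0: a_0=6, p_0 = 6*1 + 0 = 6, q_0 = 6*0 + 1 = 1.
  i=1: a_1=1, p_1 = 1*6 + 1 = 7, q_1 = 1*1 + 0 = 1.
  i=2: a_2=3, p_2 = 3*7 + 6 = 27, q_2 = 3*1 + 1 = 4.
  i=3: a_3=1, p_3 = 1*27 + 7 = 34, q_3 = 1*4 + 1 = 5.
  i=4: a_4=1, p_4 = 1*34 + 27 = 61, q_4 = 1*5 + 4 = 9.
  i=5: a_5=2, p_5 = 2*61 + 34 = 156, q_5 = 2*9 + 5 = 23.
  i=6: a_6=6, p_6 = 6*156 + 61 = 997, q_6 = 6*23 + 9 = 147.
  i=7: a_7=2, p_7 = 2*997 + 156 = 2150, q_7 = 2*147 + 23 = 317.
  i=8: a_8=1, p_8 = 1*2150 + 997 = 3147, q_8 = 1*317 + 147 = 464.
  i=9: a_9=1, p_9 = 1*3147 + 2150 = 5297, q_9 = 1*464 + 317 = 781.
  i=10: a_10=3, p_10 = 3*5297 + 3147 = 19038, q_10 = 3*781 + 464 = 2807.
  i=11: a_11=1, p_11 = 1*19038 + 5297 = 24335, q_11 = 1*2807 + 781 = 3588.
Check: 24335^2 - 46*3588^2 = 592192225 - 592192224 = 1, so (x, y) = (24335, 3588) solves the equation, and by the theorem it is the least positive solution.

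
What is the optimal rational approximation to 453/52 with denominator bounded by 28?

Expand x = 453/52 as a continued fraction with the Euclidean algorithm:
  453 = 8*52 + 37, so a_0 = 8.
  52 = 1*37 + 15, so a_1 = 1.
  37 = 2*15 + 7, so a_2 = 2.
  15 = 2*7 + 1, so a_3 = 2.
  7 = 7*1 + 0, so a_4 = 7.
so x = [8; 1, 2, 2, 7].
Convergents (p_i = a_i*p_{i-1} + p_{i-2}, q_i = a_i*q_{i-1} + q_{i-2} with p_{-2}=0, p_{-1}=1, q_{-2}=1, q_{-1}=0), until the denominator exceeds 28:
  i=0: a_0=8, p_0 = 8*1 + 0 = 8, q_0 = 8*0 + 1 = 1.
  i=1: a_1=1, p_1 = 1*8 + 1 = 9, q_1 = 1*1 + 0 = 1.
  i=2: a_2=2, p_2 = 2*9 + 8 = 26, q_2 = 2*1 + 1 = 3.
  i=3: a_3=2, p_3 = 2*26 + 9 = 61, q_3 = 2*3 + 1 = 7.
  i=4: a_4=7, p_4 = 7*61 + 26 = 453, q_4 = 7*7 + 3 = 52.
q_4 = 52 > 28, so the last convergent with denominator <= 28 is p_3/q_3 = 61/7.
The closest fraction with denominator <= 28 is either p_3/q_3 or the intermediate fraction (k*p_3 + p_2)/(k*q_3 + q_2) with the largest k >= 1 whose denominator stays <= 28; these approach x as k grows, and every other convergent or intermediate fraction in range is farther away.
Largest k: floor((28 - q_2)/q_3) = floor((28 - 3)/7) = 3.
That gives (3*61 + 26)/(3*7 + 3) = 209/24.
Compare the errors: |x - 61/7| = |453*7 - 61*52|/(52*7) = 1/364, and |x - 209/24| = |453*24 - 209*52|/(52*24) = 4/1248.
Cross-multiplying, 1*1248 = 1248 < 1456 = 4*364, so 1/364 is smaller: the convergent 61/7 is closer to x than 209/24.

61/7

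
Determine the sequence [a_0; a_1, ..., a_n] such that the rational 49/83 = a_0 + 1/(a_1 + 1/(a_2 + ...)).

Run the Euclidean algorithm on 49 and 83; the successive quotients are the partial quotients a_0, a_1, ... (each step inverts the fractional part left over by the previous one):
  49 = 0*83 + 49, so a_0 = 0.
  83 = 1*49 + 34, so a_1 = 1.
  49 = 1*34 + 15, so a_2 = 1.
  34 = 2*15 + 4, so a_3 = 2.
  15 = 3*4 + 3, so a_4 = 3.
  4 = 1*3 + 1, so a_5 = 1.
  3 = 3*1 + 0, so a_6 = 3.
The remainder reaches 0 after 7 divisions, so the expansion has 7 partial quotients, read off in order.

[0; 1, 1, 2, 3, 1, 3]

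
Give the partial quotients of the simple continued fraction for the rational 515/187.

[2; 1, 3, 15, 3]

Run the Euclidean algorithm on 515 and 187; the successive quotients are the partial quotients a_0, a_1, ... (each step inverts the fractional part left over by the previous one):
  515 = 2*187 + 141, so a_0 = 2.
  187 = 1*141 + 46, so a_1 = 1.
  141 = 3*46 + 3, so a_2 = 3.
  46 = 15*3 + 1, so a_3 = 15.
  3 = 3*1 + 0, so a_4 = 3.
The remainder reaches 0 after 5 divisions, so the expansion has 5 partial quotients, read off in order.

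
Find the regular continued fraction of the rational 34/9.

[3; 1, 3, 2]

Run the Euclidean algorithm on 34 and 9; the successive quotients are the partial quotients a_0, a_1, ... (each step inverts the fractional part left over by the previous one):
  34 = 3*9 + 7, so a_0 = 3.
  9 = 1*7 + 2, so a_1 = 1.
  7 = 3*2 + 1, so a_2 = 3.
  2 = 2*1 + 0, so a_3 = 2.
The remainder reaches 0 after 4 divisions, so the expansion has 4 partial quotients, read off in order.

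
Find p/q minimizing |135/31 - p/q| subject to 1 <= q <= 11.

48/11

Expand x = 135/31 as a continued fraction with the Euclidean algorithm:
  135 = 4*31 + 11, so a_0 = 4.
  31 = 2*11 + 9, so a_1 = 2.
  11 = 1*9 + 2, so a_2 = 1.
  9 = 4*2 + 1, so a_3 = 4.
  2 = 2*1 + 0, so a_4 = 2.
so x = [4; 2, 1, 4, 2].
Convergents (p_i = a_i*p_{i-1} + p_{i-2}, q_i = a_i*q_{i-1} + q_{i-2} with p_{-2}=0, p_{-1}=1, q_{-2}=1, q_{-1}=0), until the denominator exceeds 11:
  i=0: a_0=4, p_0 = 4*1 + 0 = 4, q_0 = 4*0 + 1 = 1.
  i=1: a_1=2, p_1 = 2*4 + 1 = 9, q_1 = 2*1 + 0 = 2.
  i=2: a_2=1, p_2 = 1*9 + 4 = 13, q_2 = 1*2 + 1 = 3.
  i=3: a_3=4, p_3 = 4*13 + 9 = 61, q_3 = 4*3 + 2 = 14.
q_3 = 14 > 11, so the last convergent with denominator <= 11 is p_2/q_2 = 13/3.
The closest fraction with denominator <= 11 is either p_2/q_2 or the intermediate fraction (k*p_2 + p_1)/(k*q_2 + q_1) with the largest k >= 1 whose denominator stays <= 11; these approach x as k grows, and every other convergent or intermediate fraction in range is farther away.
Largest k: floor((11 - q_1)/q_2) = floor((11 - 2)/3) = 3.
That gives (3*13 + 9)/(3*3 + 2) = 48/11.
Compare the errors: |x - 13/3| = |135*3 - 13*31|/(31*3) = 2/93, and |x - 48/11| = |135*11 - 48*31|/(31*11) = 3/341.
Cross-multiplying, 3*93 = 279 < 682 = 2*341, so 3/341 is smaller: the intermediate fraction 48/11 is closer to x than 13/3.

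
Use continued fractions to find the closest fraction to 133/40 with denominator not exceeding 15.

Expand x = 133/40 as a continued fraction with the Euclidean algorithm:
  133 = 3*40 + 13, so a_0 = 3.
  40 = 3*13 + 1, so a_1 = 3.
  13 = 13*1 + 0, so a_2 = 13.
so x = [3; 3, 13].
Convergents (p_i = a_i*p_{i-1} + p_{i-2}, q_i = a_i*q_{i-1} + q_{i-2} with p_{-2}=0, p_{-1}=1, q_{-2}=1, q_{-1}=0), until the denominator exceeds 15:
  i=0: a_0=3, p_0 = 3*1 + 0 = 3, q_0 = 3*0 + 1 = 1.
  i=1: a_1=3, p_1 = 3*3 + 1 = 10, q_1 = 3*1 + 0 = 3.
  i=2: a_2=13, p_2 = 13*10 + 3 = 133, q_2 = 13*3 + 1 = 40.
q_2 = 40 > 15, so the last convergent with denominator <= 15 is p_1/q_1 = 10/3.
The closest fraction with denominator <= 15 is either p_1/q_1 or the intermediate fraction (k*p_1 + p_0)/(k*q_1 + q_0) with the largest k >= 1 whose denominator stays <= 15; these approach x as k grows, and every other convergent or intermediate fraction in range is farther away.
Largest k: floor((15 - q_0)/q_1) = floor((15 - 1)/3) = 4.
That gives (4*10 + 3)/(4*3 + 1) = 43/13.
Compare the errors: |x - 10/3| = |133*3 - 10*40|/(40*3) = 1/120, and |x - 43/13| = |133*13 - 43*40|/(40*13) = 9/520.
Cross-multiplying, 1*520 = 520 < 1080 = 9*120, so 1/120 is smaller: the convergent 10/3 is closer to x than 43/13.

10/3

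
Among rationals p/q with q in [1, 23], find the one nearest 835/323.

31/12

Expand x = 835/323 as a continued fraction with the Euclidean algorithm:
  835 = 2*323 + 189, so a_0 = 2.
  323 = 1*189 + 134, so a_1 = 1.
  189 = 1*134 + 55, so a_2 = 1.
  134 = 2*55 + 24, so a_3 = 2.
  55 = 2*24 + 7, so a_4 = 2.
  24 = 3*7 + 3, so a_5 = 3.
  7 = 2*3 + 1, so a_6 = 2.
  3 = 3*1 + 0, so a_7 = 3.
so x = [2; 1, 1, 2, 2, 3, 2, 3].
Convergents (p_i = a_i*p_{i-1} + p_{i-2}, q_i = a_i*q_{i-1} + q_{i-2} with p_{-2}=0, p_{-1}=1, q_{-2}=1, q_{-1}=0), until the denominator exceeds 23:
  i=0: a_0=2, p_0 = 2*1 + 0 = 2, q_0 = 2*0 + 1 = 1.
  i=1: a_1=1, p_1 = 1*2 + 1 = 3, q_1 = 1*1 + 0 = 1.
  i=2: a_2=1, p_2 = 1*3 + 2 = 5, q_2 = 1*1 + 1 = 2.
  i=3: a_3=2, p_3 = 2*5 + 3 = 13, q_3 = 2*2 + 1 = 5.
  i=4: a_4=2, p_4 = 2*13 + 5 = 31, q_4 = 2*5 + 2 = 12.
  i=5: a_5=3, p_5 = 3*31 + 13 = 106, q_5 = 3*12 + 5 = 41.
q_5 = 41 > 23, so the last convergent with denominator <= 23 is p_4/q_4 = 31/12.
The closest fraction with denominator <= 23 is either p_4/q_4 or the intermediate fraction (k*p_4 + p_3)/(k*q_4 + q_3) with the largest k >= 1 whose denominator stays <= 23; these approach x as k grows, and every other convergent or intermediate fraction in range is farther away.
Largest k: floor((23 - q_3)/q_4) = floor((23 - 5)/12) = 1.
That gives (1*31 + 13)/(1*12 + 5) = 44/17.
Compare the errors: |x - 31/12| = |835*12 - 31*323|/(323*12) = 7/3876, and |x - 44/17| = |835*17 - 44*323|/(323*17) = 17/5491.
Cross-multiplying, 7*5491 = 38437 < 65892 = 17*3876, so 7/3876 is smaller: the convergent 31/12 is closer to x than 44/17.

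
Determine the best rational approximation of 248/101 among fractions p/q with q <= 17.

27/11

Expand x = 248/101 as a continued fraction with the Euclidean algorithm:
  248 = 2*101 + 46, so a_0 = 2.
  101 = 2*46 + 9, so a_1 = 2.
  46 = 5*9 + 1, so a_2 = 5.
  9 = 9*1 + 0, so a_3 = 9.
so x = [2; 2, 5, 9].
Convergents (p_i = a_i*p_{i-1} + p_{i-2}, q_i = a_i*q_{i-1} + q_{i-2} with p_{-2}=0, p_{-1}=1, q_{-2}=1, q_{-1}=0), until the denominator exceeds 17:
  i=0: a_0=2, p_0 = 2*1 + 0 = 2, q_0 = 2*0 + 1 = 1.
  i=1: a_1=2, p_1 = 2*2 + 1 = 5, q_1 = 2*1 + 0 = 2.
  i=2: a_2=5, p_2 = 5*5 + 2 = 27, q_2 = 5*2 + 1 = 11.
  i=3: a_3=9, p_3 = 9*27 + 5 = 248, q_3 = 9*11 + 2 = 101.
q_3 = 101 > 17, so the last convergent with denominator <= 17 is p_2/q_2 = 27/11.
The closest fraction with denominator <= 17 is either p_2/q_2 or the intermediate fraction (k*p_2 + p_1)/(k*q_2 + q_1) with the largest k >= 1 whose denominator stays <= 17; these approach x as k grows, and every other convergent or intermediate fraction in range is farther away.
Largest k: floor((17 - q_1)/q_2) = floor((17 - 2)/11) = 1.
That gives (1*27 + 5)/(1*11 + 2) = 32/13.
Compare the errors: |x - 27/11| = |248*11 - 27*101|/(101*11) = 1/1111, and |x - 32/13| = |248*13 - 32*101|/(101*13) = 8/1313.
Cross-multiplying, 1*1313 = 1313 < 8888 = 8*1111, so 1/1111 is smaller: the convergent 27/11 is closer to x than 32/13.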